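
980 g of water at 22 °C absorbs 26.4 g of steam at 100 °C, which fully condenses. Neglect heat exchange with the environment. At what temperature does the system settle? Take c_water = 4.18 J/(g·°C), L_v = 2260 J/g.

Taking heat into each body as positive, Σ m c ΔT = 0:
condense steam: −26.4·2260 = −59664
  condensate cools 100→T: 26.4·4.18·(T − 100) = 110.35(T − 100)
  original water: 4096.4(T − 22)
4206.8 T = 59664 + 11035 + 90121 = 160820
T ≈ 38.23 °C (< 100 °C, so full condensation is consistent).

T_f ≈ 38.2 °C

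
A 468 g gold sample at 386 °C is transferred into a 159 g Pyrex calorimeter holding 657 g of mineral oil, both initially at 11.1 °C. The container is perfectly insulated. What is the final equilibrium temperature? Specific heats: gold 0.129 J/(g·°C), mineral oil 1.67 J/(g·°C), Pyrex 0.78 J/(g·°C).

Setting the total heat transfer to zero:
468*0.129*(T − 386) + 657*1.67*(T − 11.1) + 159*0.78*(T − 11.1) = 0
60.37(T − 386) + 1097.2(T − 11.1) + 124.02(T − 11.1) = 0
(60.37 + 1097.2 + 124.02) T = 60.37*386 + 1097.2*11.1 + 124.02*11.1
T ≈ 28.76 °C

T_f ≈ 28.8 °C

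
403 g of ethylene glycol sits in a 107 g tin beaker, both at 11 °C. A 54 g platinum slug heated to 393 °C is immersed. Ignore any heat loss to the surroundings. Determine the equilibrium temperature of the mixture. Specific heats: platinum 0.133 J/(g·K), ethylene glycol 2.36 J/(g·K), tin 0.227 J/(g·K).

T_f ≈ 13.8 °C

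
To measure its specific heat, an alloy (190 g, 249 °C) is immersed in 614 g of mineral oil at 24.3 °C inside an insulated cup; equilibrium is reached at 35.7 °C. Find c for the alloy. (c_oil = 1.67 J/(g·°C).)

Energy conservation, ΣQ = 0:
190·c·(35.7 − 249) + 614·1.67·(35.7 − 24.3) = 0
-40527 c = -11689
c = -11689/-40527 ≈ 0.2884 J/(g·°C)

c ≈ 0.288 J/(g·°C)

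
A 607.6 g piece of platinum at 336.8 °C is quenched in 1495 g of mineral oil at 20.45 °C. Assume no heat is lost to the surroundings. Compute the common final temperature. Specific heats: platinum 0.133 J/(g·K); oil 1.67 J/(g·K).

Let T be the final temperature. ΣQ_i = 0:
607.6*0.133*(T − 336.8) + 1495*1.67*(T − 20.45) = 0
80.81(T − 336.8) + 2496.7(T − 20.45) = 0
2577.5 T = 78274
T = 78274 / 2577.5 = 30.4 °C

T_f ≈ 30.4 °C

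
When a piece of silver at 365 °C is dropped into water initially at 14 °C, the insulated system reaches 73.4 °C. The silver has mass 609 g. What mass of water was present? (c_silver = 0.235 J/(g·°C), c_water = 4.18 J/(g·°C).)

Heat lost by the silver = heat gained by the water:
609×0.235×(365 − 73.4) = m×4.18×(73.4 − 14)
248.29 m = 41732  ⇒  m ≈ 168.1 g

m ≈ 168 g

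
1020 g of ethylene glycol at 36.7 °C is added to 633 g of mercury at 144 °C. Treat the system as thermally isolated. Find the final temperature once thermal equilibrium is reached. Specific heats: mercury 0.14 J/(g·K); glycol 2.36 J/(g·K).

T_f ≈ 40.5 °C

Taking heat into each body as positive, Σ m c ΔT = 0:
633·0.14·(T − 144) + 1020·2.36·(T − 36.7) = 0
88.62(T − 144) + 2407.2(T − 36.7) = 0
(88.62 + 2407.2) T = 88.62·144 + 2407.2·36.7
T = 101106 / 2495.8 = 40.5 °C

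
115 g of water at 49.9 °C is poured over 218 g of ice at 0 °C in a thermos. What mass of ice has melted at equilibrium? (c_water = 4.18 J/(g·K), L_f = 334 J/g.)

m_melted ≈ 71.8 g

Cooling the water to 0 °C releases 115×4.18×49.9 = 23987 J.
Fully melting the ice requires m_ice L_f = 218×334 = 72812 J.
23987 J < 72812 J, so only part of the ice melts and the system sits at 0 °C.
m_melt = 23987 / L_f = 71.82 g.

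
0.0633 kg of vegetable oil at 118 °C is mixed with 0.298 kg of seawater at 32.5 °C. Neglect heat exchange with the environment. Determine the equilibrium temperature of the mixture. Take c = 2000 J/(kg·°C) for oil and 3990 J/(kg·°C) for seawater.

T_f ≈ 40.7 °C

T_f is the heat-capacity-weighted average of the initial temperatures:
T_f = (126.6×118 + 1189×32.5) / (126.6 + 1189)
    = 53582 / 1315.6 ≈ 40.73 °C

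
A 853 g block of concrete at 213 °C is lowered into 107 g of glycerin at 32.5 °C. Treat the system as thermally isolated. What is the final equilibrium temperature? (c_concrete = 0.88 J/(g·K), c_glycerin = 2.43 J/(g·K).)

T_f ≈ 166.6 °C

Heat lost by the concrete equals heat gained by the glycerin:
853×0.88×(213 − T) = 107×2.43×(T − 32.5)
750.64(213 − T) = 260.01(T − 32.5)
1010.6 T = 168337  ⇒  T ≈ 166.56 °C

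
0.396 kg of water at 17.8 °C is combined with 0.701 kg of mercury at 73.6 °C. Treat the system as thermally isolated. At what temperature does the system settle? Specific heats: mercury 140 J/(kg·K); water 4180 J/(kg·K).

T_f ≈ 20.9 °C

|Q_mercury| = |Q_water|:
0.701×140×(73.6 − T) = 0.396×4180×(T − 17.8)
98.14(73.6 − T) = 1655.3(T − 17.8)
1753.4 T = 36687  ⇒  T ≈ 20.92 °C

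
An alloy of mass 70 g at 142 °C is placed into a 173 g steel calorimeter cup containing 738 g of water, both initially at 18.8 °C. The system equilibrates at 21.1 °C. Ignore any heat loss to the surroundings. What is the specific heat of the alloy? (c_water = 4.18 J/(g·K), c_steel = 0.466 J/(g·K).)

Energy conservation, ΣQ = 0:
70×c×(21.1 − 142) + 738×4.18×(21.1 − 18.8) + 173×0.466×(21.1 − 18.8) = 0
-8463 c = -7280.6
c = -7280.6/-8463 ≈ 0.8603 J/(g·K)

c ≈ 0.86 J/(g·K)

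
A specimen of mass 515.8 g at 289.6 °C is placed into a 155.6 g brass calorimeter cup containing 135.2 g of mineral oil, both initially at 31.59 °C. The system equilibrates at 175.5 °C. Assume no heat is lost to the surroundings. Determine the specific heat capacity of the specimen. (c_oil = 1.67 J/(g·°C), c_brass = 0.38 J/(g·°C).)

c ≈ 0.697 J/(g·°C)

Conservation of energy gives ΣQ = 0:
515.8×c×(175.5 − 289.6) + 135.2×1.67×(175.5 − 31.59) + 155.6×0.38×(175.5 − 31.59) = 0
-58853 c = -41002
c = -41002/-58853 ≈ 0.6967 J/(g·°C)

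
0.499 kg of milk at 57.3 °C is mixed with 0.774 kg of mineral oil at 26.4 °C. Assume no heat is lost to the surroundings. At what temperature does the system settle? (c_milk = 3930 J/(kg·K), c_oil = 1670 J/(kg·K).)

Setting the total heat transfer to zero:
0.499·3930·(T − 57.3) + 0.774·1670·(T − 26.4) = 0
(1961.1 + 1292.6) T = 1961.1·57.3 + 1292.6·26.4
T = 146493 / 3253.6 = 45 °C

T_f ≈ 45.0 °C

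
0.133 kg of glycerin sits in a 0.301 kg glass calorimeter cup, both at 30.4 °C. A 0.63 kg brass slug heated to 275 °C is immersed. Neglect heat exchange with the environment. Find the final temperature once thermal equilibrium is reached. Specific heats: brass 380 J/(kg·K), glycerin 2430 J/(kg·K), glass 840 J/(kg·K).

T_f ≈ 102.2 °C

Setting the total heat transfer to zero:
0.63·380·(T − 275) + 0.133·2430·(T − 30.4) + 0.301·840·(T − 30.4) = 0
239.4(T − 275) + 323.19(T − 30.4) + 252.84(T − 30.4) = 0
(239.4 + 323.19 + 252.84) T = 239.4·275 + 323.19·30.4 + 252.84·30.4
T ≈ 102.21 °C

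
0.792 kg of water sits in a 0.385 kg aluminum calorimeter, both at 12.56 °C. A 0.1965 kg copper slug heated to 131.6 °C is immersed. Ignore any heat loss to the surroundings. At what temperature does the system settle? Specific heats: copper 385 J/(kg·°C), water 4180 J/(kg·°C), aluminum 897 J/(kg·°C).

T_f ≈ 15.0 °C

Heat gained plus heat lost sum to zero:
0.1965·385·(T − 131.6) + 0.792·4180·(T − 12.56) + 0.385·897·(T − 12.56) = 0
75.65(T − 131.6) + 3310.6(T − 12.56) + 345.35(T − 12.56) = 0
3731.6 T = 55874
T = 55874 / 3731.6 = 15 °C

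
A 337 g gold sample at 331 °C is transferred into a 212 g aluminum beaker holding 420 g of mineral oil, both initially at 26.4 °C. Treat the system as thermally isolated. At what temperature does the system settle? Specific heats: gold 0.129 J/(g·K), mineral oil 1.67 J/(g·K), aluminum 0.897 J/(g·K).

T_f ≈ 40.6 °C

Setting the total heat transfer to zero:
337×0.129×(T − 331) + 420×1.67×(T − 26.4) + 212×0.897×(T − 26.4) = 0
43.47(T − 331) + 701.4(T − 26.4) + 190.16(T − 26.4) = 0
935.04 T = 37927
T = 37927/935.04 ≈ 40.56 °C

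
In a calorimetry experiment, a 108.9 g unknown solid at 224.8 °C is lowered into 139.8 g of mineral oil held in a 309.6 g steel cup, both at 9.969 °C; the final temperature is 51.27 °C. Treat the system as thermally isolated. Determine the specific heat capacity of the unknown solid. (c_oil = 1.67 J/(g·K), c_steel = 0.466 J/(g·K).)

Energy conservation, ΣQ = 0:
108.9·c·(51.27 − 224.8) + 139.8·1.67·(51.27 − 9.969) + 309.6·0.466·(51.27 − 9.969) = 0
-18897 c = -15601
c = -15601/-18897 ≈ 0.8256 J/(g·K)

c ≈ 0.826 J/(g·K)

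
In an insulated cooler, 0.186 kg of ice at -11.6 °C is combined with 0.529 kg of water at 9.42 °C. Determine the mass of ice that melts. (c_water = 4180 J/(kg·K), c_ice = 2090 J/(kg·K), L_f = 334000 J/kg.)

m_melted ≈ 0.0489 kg

Water can give up m c ΔT = 0.529·4180·9.42 = 20830 J before reaching 0 °C.
Warming the ice to 0 °C takes 0.186·2090·11.6 = 4509.4 J, leaving 16320 J for melting.
To melt every bit of ice: 0.186·334000 = 62124 J.
That's not enough to melt it all — equilibrium is at 0 °C with ice remaining.
m_melted·334000 = 16320  ⇒  m_melted ≈ 0.04886 kg.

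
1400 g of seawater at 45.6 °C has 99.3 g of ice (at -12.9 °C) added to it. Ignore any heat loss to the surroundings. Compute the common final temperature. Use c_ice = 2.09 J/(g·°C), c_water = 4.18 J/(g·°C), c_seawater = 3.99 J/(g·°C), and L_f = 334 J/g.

T_f ≈ 36.5 °C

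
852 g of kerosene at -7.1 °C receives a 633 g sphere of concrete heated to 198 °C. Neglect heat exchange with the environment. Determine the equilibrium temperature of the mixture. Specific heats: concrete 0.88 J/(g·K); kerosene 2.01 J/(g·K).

Conservation of energy gives ΣQ = 0:
633*0.88*(T − 198) + 852*2.01*(T − (-7.1)) = 0
2269.6 T = 98135
T = 98135 / 2269.6 = 43.2 °C

T_f ≈ 43.2 °C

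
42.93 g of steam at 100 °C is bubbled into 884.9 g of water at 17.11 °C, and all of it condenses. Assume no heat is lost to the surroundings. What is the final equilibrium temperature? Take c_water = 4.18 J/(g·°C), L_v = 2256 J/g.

Energy balance with sensible and latent terms:
latent heat released on condensation: 42.93·2256 = 96850
  condensed water 100 °C→T: 179.45(T − 100)
  water warms: 884.9·4.18·(T − 17.11) = 3698.9(T − 17.11)
3878.3 T = 96850 + 17945 + 63288 = 178083
T ≈ 45.92 °C, under the boiling point, so the assumption holds.

T_f ≈ 45.9 °C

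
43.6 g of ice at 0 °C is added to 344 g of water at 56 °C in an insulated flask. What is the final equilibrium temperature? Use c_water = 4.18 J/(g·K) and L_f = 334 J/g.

T_f ≈ 40.7 °C

Taking heat into each body as positive, Σ m c ΔT = 0:
fusion: m_ice L_f = 43.6×334 = 14562
  meltwater 0→T: 43.6×4.18×T = 182.25 T
  water: 1437.9(T − 56)
1620.2 T = 80524 − 14562 = 65961
T ≈ 40.71 °C (positive, so assuming full melt was valid).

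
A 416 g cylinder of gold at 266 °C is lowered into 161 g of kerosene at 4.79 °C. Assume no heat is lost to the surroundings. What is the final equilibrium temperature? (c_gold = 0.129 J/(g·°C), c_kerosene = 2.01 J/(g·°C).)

Conservation of energy gives ΣQ = 0:
416*0.129*(T − 266) + 161*2.01*(T − 4.79) = 0
53.66(T − 266) + 323.61(T − 4.79) = 0
377.27 T = 15825
T = 15825 / 377.27 = 41.9 °C

T_f ≈ 41.9 °C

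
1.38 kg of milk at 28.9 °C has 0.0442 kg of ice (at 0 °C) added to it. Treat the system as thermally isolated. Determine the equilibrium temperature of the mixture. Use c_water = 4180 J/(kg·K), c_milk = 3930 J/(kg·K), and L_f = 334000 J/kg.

Setting the total heat transfer to zero:
latent heat to melt: 0.0442×334000 = 14763; meltwater 0→T: 0.0442×4180×T = 184.76 T; milk: 5423.4(T − 28.9)
5608.2 T = 156736 − 14763 = 141973
T ≈ 25.32 °C — above 0 °C, consistent with complete melting.

T_f ≈ 25.3 °C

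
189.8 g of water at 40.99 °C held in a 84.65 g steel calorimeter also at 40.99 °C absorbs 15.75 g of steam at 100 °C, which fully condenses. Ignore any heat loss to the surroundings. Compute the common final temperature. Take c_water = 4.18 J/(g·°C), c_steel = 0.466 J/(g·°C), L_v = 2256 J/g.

T_f ≈ 84.9 °C

Let T be the final temperature. ΣQ_i = 0:
condense steam: −15.75·2256 = −35532
  condensed water 100 °C→T: 65.83(T − 100)
  water warms: 189.8·4.18·(T − 40.99) = 793.36(T − 40.99)
  steel cup: 84.65·0.466·(T − 40.99) = 39.45(T − 40.99)
898.65 T = 35532 + 6583.5 + 34137 = 76252
T ≈ 84.85 °C (< 100 °C, so full condensation is consistent).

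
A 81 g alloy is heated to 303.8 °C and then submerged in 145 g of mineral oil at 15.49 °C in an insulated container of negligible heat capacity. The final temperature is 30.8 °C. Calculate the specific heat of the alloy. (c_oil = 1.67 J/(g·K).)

c ≈ 0.168 J/(g·K)

Let T be the final temperature. ΣQ_i = 0:
81×c×(30.8 − 303.8) + 145×1.67×(30.8 − 15.49) = 0
-22113 c = -3707.3
c = -3707.3/-22113 ≈ 0.1677 J/(g·K)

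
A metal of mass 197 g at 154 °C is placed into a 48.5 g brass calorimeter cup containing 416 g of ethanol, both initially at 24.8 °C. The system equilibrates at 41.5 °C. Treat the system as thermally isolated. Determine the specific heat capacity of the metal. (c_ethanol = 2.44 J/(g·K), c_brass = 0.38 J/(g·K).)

Heat gained plus heat lost sum to zero:
197×c×(41.5 − 154) + 416×2.44×(41.5 − 24.8) + 48.5×0.38×(41.5 − 24.8) = 0
-22162 c = -17259
c = -17259/-22162 ≈ 0.7787 J/(g·K)

c ≈ 0.779 J/(g·K)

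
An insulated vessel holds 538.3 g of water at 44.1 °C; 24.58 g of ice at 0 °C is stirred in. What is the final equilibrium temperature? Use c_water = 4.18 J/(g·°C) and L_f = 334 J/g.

Taking heat into each body as positive, Σ m c ΔT = 0:
latent heat to melt: 24.58·334 = 8209.7; meltwater 0→T: 24.58·4.18·T = 102.74 T; water cools: 538.3·4.18·(T − 44.1) = 2250.1(T − 44.1)
2352.8 T = 99229 − 8209.7 = 91019
T ≈ 38.68 °C — above 0 °C, consistent with complete melting.

T_f ≈ 38.7 °C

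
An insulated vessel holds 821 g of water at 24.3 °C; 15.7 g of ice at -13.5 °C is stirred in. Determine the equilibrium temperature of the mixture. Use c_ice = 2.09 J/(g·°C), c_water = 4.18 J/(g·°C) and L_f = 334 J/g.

T_f ≈ 22.2 °C

Energy balance with sensible and latent terms:
warm ice to 0 °C: 15.7×2.09×(0 − (-13.5)) = 442.98
  melt ice: 15.7×334 = 5243.8
  meltwater 0→T: 15.7×4.18×T = 65.63 T
  water: 3431.8(T − 24.3)
3497.4 T = 83392 − 5686.8 = 77705
T ≈ 22.22 °C. Since T > 0 °C, the all-ice-melts assumption holds.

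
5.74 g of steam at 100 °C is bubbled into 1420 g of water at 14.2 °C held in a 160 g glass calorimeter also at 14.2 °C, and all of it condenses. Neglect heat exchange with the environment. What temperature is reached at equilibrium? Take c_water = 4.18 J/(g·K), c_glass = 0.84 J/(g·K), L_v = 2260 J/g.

Setting the total heat transfer to zero:
steam→water at 100 °C releases m L_v = 5.74×2260 = 12972
  condensed water 100 °C→T: 23.99(T − 100)
  water warms: 1420×4.18×(T − 14.2) = 5935.6(T − 14.2)
  glass cup: 160×0.84×(T − 14.2) = 134.4(T − 14.2)
6094 T = 12972 + 2399.3 + 86194 = 101566
T ≈ 16.67 °C — below 100 °C, confirming all the steam condensed.

T_f ≈ 16.7 °C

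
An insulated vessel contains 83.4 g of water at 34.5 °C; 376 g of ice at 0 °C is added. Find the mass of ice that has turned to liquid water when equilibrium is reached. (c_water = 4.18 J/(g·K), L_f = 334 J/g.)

Heat available from the water dropping to 0 °C: 83.4×4.18×34.5 = 12027 J.
Fully melting the ice requires m_ice L_f = 376×334 = 125584 J.
That's not enough to melt it all — equilibrium is at 0 °C with ice remaining.
m_melted×334 = 12027  ⇒  m_melted ≈ 36.01 g.

m_melted ≈ 36 g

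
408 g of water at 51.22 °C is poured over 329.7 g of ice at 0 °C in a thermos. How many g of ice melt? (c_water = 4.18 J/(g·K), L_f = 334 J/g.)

m_melted ≈ 262 g

Water can give up m c ΔT = 408·4.18·51.22 = 87353 J before reaching 0 °C.
Melting all 329.7 g of ice would need 329.7·334 = 110120 J.
Since 87353 < 110120 J, not all the ice melts; equilibrium is at 0 °C.
Mass melted = 87353/334 ≈ 261.5 g.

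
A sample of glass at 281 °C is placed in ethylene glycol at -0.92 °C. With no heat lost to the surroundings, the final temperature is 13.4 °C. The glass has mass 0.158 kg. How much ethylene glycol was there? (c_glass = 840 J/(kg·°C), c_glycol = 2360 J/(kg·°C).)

m ≈ 1.05 kg

Heat lost by the glass = heat gained by the glycol:
0.158·840·(281 − 13.4) = m·2360·(13.4 − (-0.92))
33795 m = 35516  ⇒  m ≈ 1.051 kg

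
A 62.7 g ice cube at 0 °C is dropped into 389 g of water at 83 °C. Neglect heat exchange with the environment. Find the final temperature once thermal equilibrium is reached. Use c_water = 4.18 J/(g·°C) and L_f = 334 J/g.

T_f ≈ 60.4 °C

Taking heat into each body as positive, Σ m c ΔT = 0:
fusion: m_ice L_f = 62.7·334 = 20942
  meltwater 0→T: 62.7·4.18·T = 262.09 T
  water cools: 389·4.18·(T − 83) = 1626(T − 83)
1888.1 T = 134960 − 20942 = 114018
T ≈ 60.39 °C. Since T > 0 °C, the all-ice-melts assumption holds.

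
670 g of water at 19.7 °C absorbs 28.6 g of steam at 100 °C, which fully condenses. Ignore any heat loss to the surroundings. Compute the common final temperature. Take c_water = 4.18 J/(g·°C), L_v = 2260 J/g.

T_f ≈ 45.1 °C

Setting the total heat transfer to zero:
latent heat released on condensation: 28.6·2260 = 64636; condensate cools 100→T: 28.6·4.18·(T − 100) = 119.55(T − 100); water warms: 670·4.18·(T − 19.7) = 2800.6(T − 19.7)
2920.1 T = 64636 + 11955 + 55172 = 131763
T ≈ 45.12 °C (< 100 °C, so full condensation is consistent).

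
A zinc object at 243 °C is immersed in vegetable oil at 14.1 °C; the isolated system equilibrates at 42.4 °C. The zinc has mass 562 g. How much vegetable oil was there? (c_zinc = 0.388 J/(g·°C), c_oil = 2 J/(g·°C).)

|Q_zinc| = |Q_oil|:
562·0.388·(243 − 42.4) = m·2·(42.4 − 14.1)
56.6 m = 43742  ⇒  m ≈ 772.8 g

m ≈ 773 g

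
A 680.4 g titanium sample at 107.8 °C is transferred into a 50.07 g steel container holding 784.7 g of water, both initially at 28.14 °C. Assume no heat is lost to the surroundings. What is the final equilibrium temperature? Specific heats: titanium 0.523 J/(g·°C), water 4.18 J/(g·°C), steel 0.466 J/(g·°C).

T_f ≈ 35.9 °C

Let T be the final temperature. ΣQ_i = 0:
680.4×0.523×(T − 107.8) + 784.7×4.18×(T − 28.14) + 50.07×0.466×(T − 28.14) = 0
355.85(T − 107.8) + 3280(T − 28.14) + 23.33(T − 28.14) = 0
(355.85 + 3280 + 23.33) T = 355.85×107.8 + 3280×28.14 + 23.33×28.14
T ≈ 35.89 °C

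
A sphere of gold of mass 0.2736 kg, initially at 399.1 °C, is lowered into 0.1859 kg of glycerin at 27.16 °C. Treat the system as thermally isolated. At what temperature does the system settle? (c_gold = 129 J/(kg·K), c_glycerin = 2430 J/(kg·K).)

T_f is the heat-capacity-weighted average of the initial temperatures:
T_f = (35.29·399.1 + 451.74·27.16) / (35.29 + 451.74)
    = 26355 / 487.03 ≈ 54.11 °C

T_f ≈ 54.1 °C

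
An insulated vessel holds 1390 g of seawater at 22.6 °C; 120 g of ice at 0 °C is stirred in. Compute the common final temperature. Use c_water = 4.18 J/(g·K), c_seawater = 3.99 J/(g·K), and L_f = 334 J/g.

T_f ≈ 14.1 °C

Energy balance with sensible and latent terms:
latent heat to melt: 120·334 = 40080
  meltwater 0→T: 120·4.18·T = 501.6 T
  seawater cools: 1390·3.99·(T − 22.6) = 5546.1(T − 22.6)
6047.7 T = 125342 − 40080 = 85262
T ≈ 14.10 °C — above 0 °C, consistent with complete melting.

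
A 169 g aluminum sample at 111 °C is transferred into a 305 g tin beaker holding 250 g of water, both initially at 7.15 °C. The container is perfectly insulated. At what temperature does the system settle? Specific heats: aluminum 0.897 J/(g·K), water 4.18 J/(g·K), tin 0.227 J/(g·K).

T_f is the heat-capacity-weighted average of the initial temperatures:
T_f = (151.59·111 + 1045·7.15 + 69.23·7.15) / (151.59 + 1045 + 69.23)
    = 24794 / 1265.8 ≈ 19.59 °C

T_f ≈ 19.6 °C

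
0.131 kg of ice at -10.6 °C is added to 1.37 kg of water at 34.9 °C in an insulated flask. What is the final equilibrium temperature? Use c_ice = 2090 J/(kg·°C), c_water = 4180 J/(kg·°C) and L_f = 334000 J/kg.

T_f ≈ 24.4 °C

Setting the total heat transfer to zero:
warm ice to 0 °C: 0.131·2090·(0 − (-10.6)) = 2902.2; latent heat to melt: 0.131·334000 = 43754; warm the meltwater: 547.58 T; water: 5726.6(T − 34.9)
6274.2 T = 199858 − 46656 = 153202
T ≈ 24.42 °C (positive, so assuming full melt was valid).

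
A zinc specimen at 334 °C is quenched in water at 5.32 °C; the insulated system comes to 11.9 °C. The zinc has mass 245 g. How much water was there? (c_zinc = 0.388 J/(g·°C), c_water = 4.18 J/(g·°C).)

Heat lost by the zinc = heat gained by the water:
245·0.388·(334 − 11.9) = m·4.18·(11.9 − 5.32)
27.5 m = 30619  ⇒  m ≈ 1113 g

m ≈ 1110 g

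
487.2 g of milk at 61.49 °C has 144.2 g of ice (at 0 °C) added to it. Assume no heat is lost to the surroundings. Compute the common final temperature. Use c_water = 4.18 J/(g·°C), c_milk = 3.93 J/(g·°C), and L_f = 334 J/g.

Heat gained plus heat lost sum to zero:
melt ice: 144.2×334 = 48163
  meltwater 0→T: 144.2×4.18×T = 602.76 T
  milk: 1914.7(T − 61.49)
2517.5 T = 117735 − 48163 = 69572
T ≈ 27.64 °C. Since T > 0 °C, the all-ice-melts assumption holds.

T_f ≈ 27.6 °C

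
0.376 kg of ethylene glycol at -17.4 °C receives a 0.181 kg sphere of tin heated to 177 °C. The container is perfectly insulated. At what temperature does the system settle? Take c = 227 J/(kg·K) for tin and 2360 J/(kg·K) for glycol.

T_f ≈ -8.8 °C

Set heat shed by the hot body equal to heat absorbed by the cold body:
0.181*227*(177 − T) = 0.376*2360*(T − (-17.4))
41.09(177 − T) = 887.36(T − (-17.4))
928.45 T = -8167.7  ⇒  T ≈ -8.80 °C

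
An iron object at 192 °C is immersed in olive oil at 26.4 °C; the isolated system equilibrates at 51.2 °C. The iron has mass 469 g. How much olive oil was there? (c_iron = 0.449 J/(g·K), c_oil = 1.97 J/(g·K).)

Heat lost by the iron = heat gained by the oil:
469·0.449·(192 − 51.2) = m·1.97·(51.2 − 26.4)
48.86 m = 29650  ⇒  m ≈ 606.9 g

m ≈ 607 g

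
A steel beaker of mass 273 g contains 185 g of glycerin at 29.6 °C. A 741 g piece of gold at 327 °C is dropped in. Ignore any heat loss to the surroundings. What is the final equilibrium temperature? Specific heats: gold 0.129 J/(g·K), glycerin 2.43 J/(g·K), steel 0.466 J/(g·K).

Taking heat into each body as positive, Σ m c ΔT = 0:
741·0.129·(T − 327) + 185·2.43·(T − 29.6) + 273·0.466·(T − 29.6) = 0
95.59(T − 327) + 449.55(T − 29.6) + 127.22(T − 29.6) = 0
672.36 T = 48330
T ≈ 71.88 °C

T_f ≈ 71.9 °C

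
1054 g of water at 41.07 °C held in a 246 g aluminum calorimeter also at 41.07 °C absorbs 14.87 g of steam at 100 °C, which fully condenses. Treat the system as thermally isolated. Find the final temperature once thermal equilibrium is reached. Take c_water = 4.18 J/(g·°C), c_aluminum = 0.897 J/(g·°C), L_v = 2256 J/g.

T_f ≈ 49.0 °C

Energy balance with sensible and latent terms:
condense steam: −14.87·2256 = −33547; condensate cools 100→T: 14.87·4.18·(T − 100) = 62.16(T − 100); original water: 4405.7(T − 41.07); aluminum cup: 246·0.897·(T − 41.07) = 220.66(T − 41.07)
4688.5 T = 33547 + 6215.7 + 190006 = 229768
T ≈ 49.01 °C (< 100 °C, so full condensation is consistent).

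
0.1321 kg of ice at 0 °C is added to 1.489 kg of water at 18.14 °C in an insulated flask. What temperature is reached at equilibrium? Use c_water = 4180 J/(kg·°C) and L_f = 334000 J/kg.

Sum of m c ΔT and latent-heat terms is zero:
melt ice: 0.1321·334000 = 44121
  warm the meltwater: 552.18 T
  water: 6224(T − 18.14)
6776.2 T = 112904 − 44121 = 68782
T ≈ 10.15 °C. Since T > 0 °C, the all-ice-melts assumption holds.

T_f ≈ 10.2 °C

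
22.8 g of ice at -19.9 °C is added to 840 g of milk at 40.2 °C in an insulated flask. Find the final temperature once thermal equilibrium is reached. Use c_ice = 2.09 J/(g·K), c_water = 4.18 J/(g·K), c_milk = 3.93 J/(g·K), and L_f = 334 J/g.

Setting the total heat transfer to zero:
ice -19.9→0 °C: 22.8×2.09×19.9 = 948.27; latent heat to melt: 22.8×334 = 7615.2; meltwater 0→T: 22.8×4.18×T = 95.3 T; milk cools: 840×3.93×(T − 40.2) = 3301.2(T − 40.2)
3396.5 T = 132708 − 8563.5 = 124145
T ≈ 36.55 °C (positive, so assuming full melt was valid).

T_f ≈ 36.6 °C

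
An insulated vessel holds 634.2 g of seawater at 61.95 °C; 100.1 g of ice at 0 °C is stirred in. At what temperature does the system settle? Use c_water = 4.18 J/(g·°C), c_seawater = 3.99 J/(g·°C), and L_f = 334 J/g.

Taking heat into each body as positive, Σ m c ΔT = 0:
fusion: m_ice L_f = 100.1·334 = 33433
  meltwater 0→T: 100.1·4.18·T = 418.42 T
  seawater cools: 634.2·3.99·(T − 61.95) = 2530.5(T − 61.95)
2948.9 T = 156762 − 33433 = 123328
T ≈ 41.82 °C (positive, so assuming full melt was valid).

T_f ≈ 41.8 °C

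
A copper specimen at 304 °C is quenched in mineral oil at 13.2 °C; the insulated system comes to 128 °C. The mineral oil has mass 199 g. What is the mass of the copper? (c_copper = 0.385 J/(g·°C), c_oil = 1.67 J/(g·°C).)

Setting the total heat transfer to zero:
m×0.385×(128 − 304) + 199×1.67×(128 − 13.2) = 0
-67.76 m = -38151
m = -38151/-67.76 ≈ 563 g

m ≈ 563 g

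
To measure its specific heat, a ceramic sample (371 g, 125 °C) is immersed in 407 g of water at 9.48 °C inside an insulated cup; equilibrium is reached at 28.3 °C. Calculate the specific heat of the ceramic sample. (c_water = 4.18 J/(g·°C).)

c ≈ 0.892 J/(g·°C)

m_s c (T_s − T_f) = m_water c_water (T_f − T_0):
371·c·(125 − 28.3) = 407·4.18·(28.3 − 9.48)
35876 c = 32018  ⇒  c ≈ 0.8925 J/(g·°C)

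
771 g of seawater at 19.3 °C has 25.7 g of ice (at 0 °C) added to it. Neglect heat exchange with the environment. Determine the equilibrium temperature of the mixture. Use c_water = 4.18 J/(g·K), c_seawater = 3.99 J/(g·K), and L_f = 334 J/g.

T_f ≈ 16.0 °C

Heat gained plus heat lost sum to zero:
fusion: m_ice L_f = 25.7×334 = 8583.8; meltwater 0→T: 25.7×4.18×T = 107.43 T; seawater cools: 771×3.99×(T − 19.3) = 3076.3(T − 19.3)
3183.7 T = 59372 − 8583.8 = 50789
T ≈ 15.95 °C — above 0 °C, consistent with complete melting.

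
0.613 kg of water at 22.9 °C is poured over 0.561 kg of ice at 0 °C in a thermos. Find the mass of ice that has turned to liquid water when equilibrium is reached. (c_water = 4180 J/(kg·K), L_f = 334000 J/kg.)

m_melted ≈ 0.176 kg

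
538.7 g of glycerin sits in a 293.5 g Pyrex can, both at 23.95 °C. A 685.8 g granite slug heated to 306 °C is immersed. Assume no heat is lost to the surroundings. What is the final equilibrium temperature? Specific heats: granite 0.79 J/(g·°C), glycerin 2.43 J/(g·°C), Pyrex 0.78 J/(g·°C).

T_f ≈ 97.4 °C

Let T be the final temperature. ΣQ_i = 0:
685.8*0.79*(T − 306) + 538.7*2.43*(T − 23.95) + 293.5*0.78*(T − 23.95) = 0
2079.8 T = 202620
T = 202620 / 2079.8 = 97.4 °C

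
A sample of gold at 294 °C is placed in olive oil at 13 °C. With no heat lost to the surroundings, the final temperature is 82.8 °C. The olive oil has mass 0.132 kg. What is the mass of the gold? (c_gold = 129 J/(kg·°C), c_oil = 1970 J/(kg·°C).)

Net heat exchanged in the isolated system is zero:
m×129×(82.8 − 294) + 0.132×1970×(82.8 − 13) = 0
-27245 m = -18151
m = -18151/-27245 ≈ 0.6662 kg

m ≈ 0.666 kg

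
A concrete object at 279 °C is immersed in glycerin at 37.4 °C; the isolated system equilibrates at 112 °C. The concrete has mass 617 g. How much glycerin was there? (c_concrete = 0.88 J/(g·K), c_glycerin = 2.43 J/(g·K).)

Conservation of energy gives ΣQ = 0:
617×0.88×(112 − 279) + m×2.43×(112 − 37.4) = 0
181.28 m = 90674
m = 90674/181.28 ≈ 500.2 g

m ≈ 500 g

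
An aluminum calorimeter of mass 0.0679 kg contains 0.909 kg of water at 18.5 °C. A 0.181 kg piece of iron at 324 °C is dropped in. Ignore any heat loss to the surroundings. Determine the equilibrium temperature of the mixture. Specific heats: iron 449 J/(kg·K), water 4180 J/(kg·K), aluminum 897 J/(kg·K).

T_f ≈ 24.8 °C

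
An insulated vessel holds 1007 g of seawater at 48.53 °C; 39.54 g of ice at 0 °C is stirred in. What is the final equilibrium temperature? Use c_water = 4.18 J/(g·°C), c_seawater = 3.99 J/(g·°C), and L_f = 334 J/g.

Heat gained plus heat lost sum to zero:
melt ice: 39.54×334 = 13206
  warm the meltwater: 165.28 T
  seawater cools: 1007×3.99×(T − 48.53) = 4017.9(T − 48.53)
4183.2 T = 194990 − 13206 = 181784
T ≈ 43.46 °C — above 0 °C, consistent with complete melting.

T_f ≈ 43.5 °C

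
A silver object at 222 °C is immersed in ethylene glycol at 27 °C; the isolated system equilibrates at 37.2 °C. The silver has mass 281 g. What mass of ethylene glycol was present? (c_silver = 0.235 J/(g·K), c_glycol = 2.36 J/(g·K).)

m ≈ 507 g

Heat gained plus heat lost sum to zero:
281×0.235×(37.2 − 222) + m×2.36×(37.2 − 27) = 0
24.07 m = 12203
m = 12203/24.07 ≈ 506.9 g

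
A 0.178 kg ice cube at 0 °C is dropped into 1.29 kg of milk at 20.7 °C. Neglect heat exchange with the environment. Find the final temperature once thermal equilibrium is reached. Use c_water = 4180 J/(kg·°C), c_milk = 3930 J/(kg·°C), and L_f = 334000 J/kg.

Conservation of energy gives ΣQ = 0:
latent heat to melt: 0.178×334000 = 59452; meltwater 0→T: 0.178×4180×T = 744.04 T; milk: 5069.7(T − 20.7)
5813.7 T = 104943 − 59452 = 45491
T ≈ 7.82 °C. Since T > 0 °C, the all-ice-melts assumption holds.

T_f ≈ 7.8 °C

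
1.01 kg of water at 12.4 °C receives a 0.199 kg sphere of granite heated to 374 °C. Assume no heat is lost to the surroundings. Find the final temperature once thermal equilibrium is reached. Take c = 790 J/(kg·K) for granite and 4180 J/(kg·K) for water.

Taking heat into each body as positive, Σ m c ΔT = 0:
0.199·790·(T − 374) + 1.01·4180·(T − 12.4) = 0
157.21(T − 374) + 4221.8(T − 12.4) = 0
4379 T = 111147
T ≈ 25.38 °C

T_f ≈ 25.4 °C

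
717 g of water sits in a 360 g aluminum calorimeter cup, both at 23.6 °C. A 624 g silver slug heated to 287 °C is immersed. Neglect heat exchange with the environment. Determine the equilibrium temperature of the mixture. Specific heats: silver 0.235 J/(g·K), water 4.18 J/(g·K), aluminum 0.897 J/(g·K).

T_f ≈ 34.7 °C

Energy conservation, ΣQ = 0:
624*0.235*(T − 287) + 717*4.18*(T − 23.6) + 360*0.897*(T − 23.6) = 0
(146.64 + 2997.1 + 322.92) T = 146.64*287 + 2997.1*23.6 + 322.92*23.6
T ≈ 34.74 °C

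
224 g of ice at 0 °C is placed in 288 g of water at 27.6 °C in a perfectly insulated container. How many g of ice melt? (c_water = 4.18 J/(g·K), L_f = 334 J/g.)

m_melted ≈ 99.5 g

Water can give up m c ΔT = 288·4.18·27.6 = 33226 J before reaching 0 °C.
Melting all 224 g of ice would need 224·334 = 74816 J.
33226 J < 74816 J, so only part of the ice melts and the system sits at 0 °C.
Mass melted = 33226/334 ≈ 99.48 g.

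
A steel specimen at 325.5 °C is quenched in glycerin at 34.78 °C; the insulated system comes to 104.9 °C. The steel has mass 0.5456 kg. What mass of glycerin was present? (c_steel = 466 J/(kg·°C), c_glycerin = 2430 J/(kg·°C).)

m ≈ 0.329 kg

Taking heat into each body as positive, Σ m c ΔT = 0:
0.5456·466·(104.9 − 325.5) + m·2430·(104.9 − 34.78) = 0
170392 m = 56087
m = 56087/170392 ≈ 0.3292 kg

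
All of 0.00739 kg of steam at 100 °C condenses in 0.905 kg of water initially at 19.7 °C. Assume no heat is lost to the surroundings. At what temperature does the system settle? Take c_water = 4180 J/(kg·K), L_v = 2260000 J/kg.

Heat gained plus heat lost sum to zero:
latent heat released on condensation: 0.00739×2260000 = 16701
  condensate cools 100→T: 0.00739×4180×(T − 100) = 30.89(T − 100)
  original water: 3782.9(T − 19.7)
3813.8 T = 16701 + 3089 + 74523 = 94314
T ≈ 24.73 °C — below 100 °C, confirming all the steam condensed.

T_f ≈ 24.7 °C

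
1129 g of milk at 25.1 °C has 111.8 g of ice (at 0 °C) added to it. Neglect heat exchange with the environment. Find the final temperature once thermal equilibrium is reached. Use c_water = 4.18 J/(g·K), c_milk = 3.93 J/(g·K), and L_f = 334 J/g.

T_f ≈ 15.1 °C

Energy balance with sensible and latent terms:
latent heat to melt: 111.8×334 = 37341; warm the meltwater: 467.32 T; milk: 4437(T − 25.1)
4904.3 T = 111368 − 37341 = 74027
T ≈ 15.09 °C — above 0 °C, consistent with complete melting.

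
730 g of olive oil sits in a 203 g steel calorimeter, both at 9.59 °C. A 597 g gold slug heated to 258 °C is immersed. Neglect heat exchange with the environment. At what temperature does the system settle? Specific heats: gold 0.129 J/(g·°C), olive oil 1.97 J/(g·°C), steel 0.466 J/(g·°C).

T_f ≈ 21.5 °C

Conservation of energy gives ΣQ = 0:
597*0.129*(T − 258) + 730*1.97*(T − 9.59) + 203*0.466*(T − 9.59) = 0
(77.01 + 1438.1 + 94.6) T = 77.01*258 + 1438.1*9.59 + 94.6*9.59
T = 34568 / 1609.7 = 21.5 °C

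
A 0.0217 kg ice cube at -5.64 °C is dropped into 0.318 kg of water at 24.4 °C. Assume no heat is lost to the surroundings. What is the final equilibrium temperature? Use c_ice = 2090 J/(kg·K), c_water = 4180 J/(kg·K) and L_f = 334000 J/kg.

T_f ≈ 17.6 °C

Conservation of energy gives ΣQ = 0:
warm ice to 0 °C: 0.0217×2090×(0 − (-5.64)) = 255.79; fusion: m_ice L_f = 0.0217×334000 = 7247.8; meltwater 0→T: 0.0217×4180×T = 90.71 T; water: 1329.2(T − 24.4)
1419.9 T = 32433 − 7503.6 = 24930
T ≈ 17.56 °C (positive, so assuming full melt was valid).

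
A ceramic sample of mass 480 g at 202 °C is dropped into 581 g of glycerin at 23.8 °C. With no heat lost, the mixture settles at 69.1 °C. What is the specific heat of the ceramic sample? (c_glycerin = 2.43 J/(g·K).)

Let T be the final temperature. ΣQ_i = 0:
480·c·(69.1 − 202) + 581·2.43·(69.1 − 23.8) = 0
-63792 c = -63956
c = -63956/-63792 ≈ 1.003 J/(g·K)

c ≈ 1 J/(g·K)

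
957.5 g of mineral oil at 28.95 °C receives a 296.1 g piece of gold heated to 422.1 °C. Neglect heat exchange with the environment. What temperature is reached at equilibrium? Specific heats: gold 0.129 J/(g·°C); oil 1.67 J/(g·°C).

T_f ≈ 38.1 °C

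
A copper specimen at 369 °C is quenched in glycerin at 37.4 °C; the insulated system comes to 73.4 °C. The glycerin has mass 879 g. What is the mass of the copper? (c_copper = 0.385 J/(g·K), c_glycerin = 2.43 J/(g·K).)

m ≈ 676 g

Setting the total heat transfer to zero:
m×0.385×(73.4 − 369) + 879×2.43×(73.4 − 37.4) = 0
-113.81 m = -76895
m = -76895/-113.81 ≈ 675.7 g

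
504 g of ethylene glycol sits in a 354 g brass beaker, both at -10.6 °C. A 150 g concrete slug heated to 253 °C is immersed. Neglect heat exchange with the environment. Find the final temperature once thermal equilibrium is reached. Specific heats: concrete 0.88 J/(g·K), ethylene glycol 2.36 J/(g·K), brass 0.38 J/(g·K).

T_f ≈ 13.3 °C

Net heat exchanged in the isolated system is zero:
150×0.88×(T − 253) + 504×2.36×(T − (-10.6)) + 354×0.38×(T − (-10.6)) = 0
1456 T = 19362
T = 19362 / 1456 = 13.3 °C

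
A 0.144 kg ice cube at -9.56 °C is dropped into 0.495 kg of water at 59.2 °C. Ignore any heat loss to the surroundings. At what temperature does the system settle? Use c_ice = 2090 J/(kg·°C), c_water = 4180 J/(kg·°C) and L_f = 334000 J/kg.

Taking heat into each body as positive, Σ m c ΔT = 0:
warm ice to 0 °C: 0.144·2090·(0 − (-9.56)) = 2877.2; fusion: m_ice L_f = 0.144·334000 = 48096; warm the meltwater: 601.92 T; water: 2069.1(T − 59.2)
2671 T = 122491 − 50973 = 71518
T ≈ 26.78 °C (positive, so assuming full melt was valid).

T_f ≈ 26.8 °C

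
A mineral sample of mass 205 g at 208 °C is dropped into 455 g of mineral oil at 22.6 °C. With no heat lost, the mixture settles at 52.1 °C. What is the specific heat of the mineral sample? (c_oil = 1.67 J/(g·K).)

c ≈ 0.701 J/(g·K)

m_s c (T_s − T_f) = m_oil c_oil (T_f − T_0):
205×c×(208 − 52.1) = 455×1.67×(52.1 − 22.6)
31960 c = 22416  ⇒  c ≈ 0.7014 J/(g·K)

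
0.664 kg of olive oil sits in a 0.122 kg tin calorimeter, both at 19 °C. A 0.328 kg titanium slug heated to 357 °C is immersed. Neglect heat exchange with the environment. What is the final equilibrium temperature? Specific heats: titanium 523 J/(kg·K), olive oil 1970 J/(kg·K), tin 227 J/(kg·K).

T_f ≈ 57.5 °C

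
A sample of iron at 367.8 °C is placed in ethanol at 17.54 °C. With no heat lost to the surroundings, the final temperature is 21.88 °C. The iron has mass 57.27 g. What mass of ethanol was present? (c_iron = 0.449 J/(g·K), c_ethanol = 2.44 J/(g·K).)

|Q_iron| = |Q_ethanol|:
57.27×0.449×(367.8 − 21.88) = m×2.44×(21.88 − 17.54)
10.59 m = 8895.1  ⇒  m ≈ 840 g

m ≈ 840 g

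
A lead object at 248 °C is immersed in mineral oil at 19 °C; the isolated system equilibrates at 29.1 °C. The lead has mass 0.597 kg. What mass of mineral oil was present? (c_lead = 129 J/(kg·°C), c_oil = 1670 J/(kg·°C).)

Conservation of energy gives ΣQ = 0:
0.597·129·(29.1 − 248) + m·1670·(29.1 − 19) = 0
16867 m = 16858
m = 16858/16867 ≈ 0.9995 kg

m ≈ 0.999 kg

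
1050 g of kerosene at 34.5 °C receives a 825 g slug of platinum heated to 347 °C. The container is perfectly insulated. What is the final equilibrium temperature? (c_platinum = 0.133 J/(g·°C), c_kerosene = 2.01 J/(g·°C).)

T_f ≈ 49.9 °C

Heat lost by the platinum equals heat gained by the kerosene:
825*0.133*(347 − T) = 1050*2.01*(T − 34.5)
109.73(347 − T) = 2110.5(T − 34.5)
2220.2 T = 110887  ⇒  T ≈ 49.94 °C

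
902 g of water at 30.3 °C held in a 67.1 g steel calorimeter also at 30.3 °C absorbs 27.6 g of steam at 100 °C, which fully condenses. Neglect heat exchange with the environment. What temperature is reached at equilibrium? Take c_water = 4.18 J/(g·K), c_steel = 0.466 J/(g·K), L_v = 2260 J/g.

Conservation of energy gives ΣQ = 0:
steam→water at 100 °C releases m L_v = 27.6×2260 = 62376; condensed water 100 °C→T: 115.37(T − 100); water warms: 902×4.18×(T − 30.3) = 3770.4(T − 30.3); cup: 31.27(T − 30.3)
3917 T = 62376 + 11537 + 115189 = 189102
T ≈ 48.28 °C — below 100 °C, confirming all the steam condensed.

T_f ≈ 48.3 °C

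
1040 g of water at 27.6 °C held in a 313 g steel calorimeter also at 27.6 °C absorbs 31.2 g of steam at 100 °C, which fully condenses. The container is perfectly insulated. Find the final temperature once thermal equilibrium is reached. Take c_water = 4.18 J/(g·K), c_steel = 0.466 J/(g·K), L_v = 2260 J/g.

T_f ≈ 44.9 °C

Setting the total heat transfer to zero:
condense steam: −31.2·2260 = −70512
  condensed water 100 °C→T: 130.42(T − 100)
  original water: 4347.2(T − 27.6)
  cup: 145.86(T − 27.6)
4623.5 T = 70512 + 13042 + 124008 = 207562
T ≈ 44.89 °C, under the boiling point, so the assumption holds.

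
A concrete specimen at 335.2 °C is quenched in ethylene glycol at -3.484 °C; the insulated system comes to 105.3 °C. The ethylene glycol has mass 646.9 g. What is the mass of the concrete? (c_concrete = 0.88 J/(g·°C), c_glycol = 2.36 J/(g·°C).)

m ≈ 821 g

Setting the total heat transfer to zero:
m×0.88×(105.3 − 335.2) + 646.9×2.36×(105.3 − (-3.484)) = 0
-202.31 m = -166079
m = -166079/-202.31 ≈ 820.9 g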